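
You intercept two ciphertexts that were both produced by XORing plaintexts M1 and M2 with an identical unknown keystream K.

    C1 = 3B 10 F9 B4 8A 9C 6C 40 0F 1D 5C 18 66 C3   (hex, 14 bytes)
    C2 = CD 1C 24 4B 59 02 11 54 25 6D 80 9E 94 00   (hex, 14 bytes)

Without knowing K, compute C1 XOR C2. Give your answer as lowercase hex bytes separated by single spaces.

C1 ⊕ C2 = (M1 ⊕ K) ⊕ (M2 ⊕ K) = M1 ⊕ M2 — the shared key cancels under XOR.
byte 0: 3b ⊕ cd = f6
byte 1: 10 ⊕ 1c = 0c
byte 2: f9 ⊕ 24 = dd
byte 3: b4 ⊕ 4b = ff
byte 4: 8a ⊕ 59 = d3
byte 5: 9c ⊕ 02 = 9e
byte 6: 6c ⊕ 11 = 7d
byte 7: 40 ⊕ 54 = 14
byte 8: 0f ⊕ 25 = 2a
byte 9: 1d ⊕ 6d = 70
byte 10: 5c ⊕ 80 = dc
byte 11: 18 ⊕ 9e = 86
byte 12: 66 ⊕ 94 = f2
byte 13: c3 ⊕ 00 = c3

f6 0c dd ff d3 9e 7d 14 2a 70 dc 86 f2 c3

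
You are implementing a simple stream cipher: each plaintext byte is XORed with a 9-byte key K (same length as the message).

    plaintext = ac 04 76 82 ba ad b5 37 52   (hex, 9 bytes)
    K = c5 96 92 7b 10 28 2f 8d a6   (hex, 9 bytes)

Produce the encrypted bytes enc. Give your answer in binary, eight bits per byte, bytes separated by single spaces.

01101001 10010010 11100100 11111001 10101010 10000101 10011010 10111010 11110100

XOR is its own inverse, so applying the key byte-wise gives the result directly.
172 ⊕ 197 = 105
  4 ⊕ 150 = 146
118 ⊕ 146 = 228
130 ⊕ 123 = 249
186 ⊕  16 = 170
173 ⊕  40 = 133
181 ⊕  47 = 154
 55 ⊕ 141 = 186
 82 ⊕ 166 = 244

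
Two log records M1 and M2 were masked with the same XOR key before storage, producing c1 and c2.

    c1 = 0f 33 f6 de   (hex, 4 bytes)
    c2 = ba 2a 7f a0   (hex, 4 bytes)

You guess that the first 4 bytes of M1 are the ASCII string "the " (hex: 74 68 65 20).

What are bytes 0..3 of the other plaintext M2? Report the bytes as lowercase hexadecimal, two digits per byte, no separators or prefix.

c171ec5e

First, c1 ⊕ c2 = (M1 ⊕ K) ⊕ (M2 ⊕ K) = M1 ⊕ M2, so the key drops out. Then M2 = (M1 ⊕ M2) ⊕ M1 over the first 4 bytes.
byte 0: (0f ⊕ ba) ⊕ 74 = b5 ⊕ 74 = c1
byte 1: (33 ⊕ 2a) ⊕ 68 = 19 ⊕ 68 = 71
byte 2: (f6 ⊕ 7f) ⊕ 65 = 89 ⊕ 65 = ec
byte 3: (de ⊕ a0) ⊕ 20 = 7e ⊕ 20 = 5e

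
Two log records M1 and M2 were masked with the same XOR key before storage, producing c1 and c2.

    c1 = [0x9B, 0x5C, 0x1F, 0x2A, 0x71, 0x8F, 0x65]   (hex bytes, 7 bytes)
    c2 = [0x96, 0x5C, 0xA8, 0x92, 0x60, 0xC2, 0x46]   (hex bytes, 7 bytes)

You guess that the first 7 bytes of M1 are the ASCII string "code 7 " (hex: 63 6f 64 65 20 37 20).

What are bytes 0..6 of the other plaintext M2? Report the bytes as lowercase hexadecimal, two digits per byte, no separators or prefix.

6e6fd3dd317a03

First, c1 ⊕ c2 = (M1 ⊕ K) ⊕ (M2 ⊕ K) = M1 ⊕ M2, so the key drops out. Then M2 = (M1 ⊕ M2) ⊕ M1 over the first 7 bytes.
byte 0: (9b xor 96) xor 63 = 0d xor 63 = 6e
byte 1: (5c xor 5c) xor 6f = 00 xor 6f = 6f
byte 2: (1f xor a8) xor 64 = b7 xor 64 = d3
byte 3: (2a xor 92) xor 65 = b8 xor 65 = dd
byte 4: (71 xor 60) xor 20 = 11 xor 20 = 31
byte 5: (8f xor c2) xor 37 = 4d xor 37 = 7a
byte 6: (65 xor 46) xor 20 = 23 xor 20 = 03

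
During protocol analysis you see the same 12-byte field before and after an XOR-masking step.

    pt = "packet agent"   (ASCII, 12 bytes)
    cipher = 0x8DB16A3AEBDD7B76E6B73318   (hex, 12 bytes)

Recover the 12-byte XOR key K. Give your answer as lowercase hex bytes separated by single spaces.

Since cipher = pt ⊕ K, XORing both sides with pt gives K = pt ⊕ cipher.
112 xor 141 = 253
 97 xor 177 = 208
 99 xor 106 =   9
107 xor  58 =  81
101 xor 235 = 142
116 xor 221 = 169
 32 xor 123 =  91
 97 xor 118 =  23
103 xor 230 = 129
101 xor 183 = 210
110 xor  51 =  93
116 xor  24 = 108

fd d0 09 51 8e a9 5b 17 81 d2 5d 6c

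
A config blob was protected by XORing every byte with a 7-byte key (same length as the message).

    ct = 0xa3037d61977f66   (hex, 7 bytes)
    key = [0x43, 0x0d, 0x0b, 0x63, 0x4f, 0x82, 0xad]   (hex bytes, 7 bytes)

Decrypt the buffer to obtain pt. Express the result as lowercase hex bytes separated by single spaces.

e0 0e 76 02 d8 fd cb

XOR is its own inverse, so applying the key byte-wise gives the result directly.
163 xor  67 = 224
  3 xor  13 =  14
125 xor  11 = 118
 97 xor  99 =   2
151 xor  79 = 216
127 xor 130 = 253
102 xor 173 = 203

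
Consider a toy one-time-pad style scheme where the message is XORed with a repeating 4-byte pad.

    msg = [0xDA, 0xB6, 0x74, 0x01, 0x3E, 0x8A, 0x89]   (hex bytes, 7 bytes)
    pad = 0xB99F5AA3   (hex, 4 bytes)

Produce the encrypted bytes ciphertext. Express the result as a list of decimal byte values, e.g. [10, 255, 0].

[99, 41, 46, 162, 135, 21, 211]

The 4-byte key repeats, so the effective keystream is b9 9f 5a a3 b9 9f 5a.
byte 0: 218 ⊕ 185 =  99
byte 1: 182 ⊕ 159 =  41
byte 2: 116 ⊕  90 =  46
byte 3:   1 ⊕ 163 = 162
byte 4:  62 ⊕ 185 = 135
byte 5: 138 ⊕ 159 =  21
byte 6: 137 ⊕  90 = 211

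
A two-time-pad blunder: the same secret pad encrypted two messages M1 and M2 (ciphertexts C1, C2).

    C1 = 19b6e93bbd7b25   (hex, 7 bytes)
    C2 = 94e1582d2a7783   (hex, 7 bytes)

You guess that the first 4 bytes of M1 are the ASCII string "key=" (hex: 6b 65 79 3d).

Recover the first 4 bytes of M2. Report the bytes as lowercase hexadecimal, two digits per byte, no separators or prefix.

e632c82b

First, C1 ⊕ C2 = (M1 ⊕ K) ⊕ (M2 ⊕ K) = M1 ⊕ M2, so the key drops out. Then M2 = (M1 ⊕ M2) ⊕ M1 over the first 4 bytes.
byte 0: (19 XOR 94) XOR 6b = 8d XOR 6b = e6
byte 1: (b6 XOR e1) XOR 65 = 57 XOR 65 = 32
byte 2: (e9 XOR 58) XOR 79 = b1 XOR 79 = c8
byte 3: (3b XOR 2d) XOR 3d = 16 XOR 3d = 2b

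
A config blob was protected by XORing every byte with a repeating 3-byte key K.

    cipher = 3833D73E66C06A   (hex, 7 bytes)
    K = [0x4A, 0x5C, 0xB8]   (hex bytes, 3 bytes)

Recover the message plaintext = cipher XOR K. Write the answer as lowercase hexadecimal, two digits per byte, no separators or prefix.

726f6f743a7820

The 3-byte key repeats, so the effective keystream is 4a 5c b8 4a 5c b8 4a.
byte 0:  56 ^  74 = 114
byte 1:  51 ^  92 = 111
byte 2: 215 ^ 184 = 111
byte 3:  62 ^  74 = 116
byte 4: 102 ^  92 =  58
byte 5: 192 ^ 184 = 120
byte 6: 106 ^  74 =  32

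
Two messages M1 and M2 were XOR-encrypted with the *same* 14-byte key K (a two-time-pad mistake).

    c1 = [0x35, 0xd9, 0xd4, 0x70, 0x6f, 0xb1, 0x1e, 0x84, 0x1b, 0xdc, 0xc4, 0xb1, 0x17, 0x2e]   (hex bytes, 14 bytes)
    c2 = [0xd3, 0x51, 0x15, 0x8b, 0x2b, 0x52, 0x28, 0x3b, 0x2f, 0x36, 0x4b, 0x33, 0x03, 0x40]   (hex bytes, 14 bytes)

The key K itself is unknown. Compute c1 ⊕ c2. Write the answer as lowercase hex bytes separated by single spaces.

e6 88 c1 fb 44 e3 36 bf 34 ea 8f 82 14 6e

c1 ⊕ c2 = (M1 ⊕ K) ⊕ (M2 ⊕ K) = M1 ⊕ M2 — the shared key cancels under XOR.
byte 0:  53 ^ 211 = 230
byte 1: 217 ^  81 = 136
byte 2: 212 ^  21 = 193
byte 3: 112 ^ 139 = 251
byte 4: 111 ^  43 =  68
byte 5: 177 ^  82 = 227
byte 6:  30 ^  40 =  54
byte 7: 132 ^  59 = 191
byte 8:  27 ^  47 =  52
byte 9: 220 ^  54 = 234
byte 10: 196 ^  75 = 143
byte 11: 177 ^  51 = 130
byte 12:  23 ^   3 =  20
byte 13:  46 ^  64 = 110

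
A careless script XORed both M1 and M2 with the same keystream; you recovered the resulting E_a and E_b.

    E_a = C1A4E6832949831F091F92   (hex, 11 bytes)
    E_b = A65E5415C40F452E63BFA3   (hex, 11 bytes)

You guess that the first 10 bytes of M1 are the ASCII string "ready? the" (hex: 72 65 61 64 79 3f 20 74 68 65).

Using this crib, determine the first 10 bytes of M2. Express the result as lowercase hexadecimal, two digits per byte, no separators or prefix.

159fd3f29479e64502c5

First, E_a ⊕ E_b = (M1 ⊕ K) ⊕ (M2 ⊕ K) = M1 ⊕ M2, so the key drops out. Then M2 = (M1 ⊕ M2) ⊕ M1 over the first 10 bytes.
byte 0: (c1 xor a6) xor 72 = 67 xor 72 = 15
byte 1: (a4 xor 5e) xor 65 = fa xor 65 = 9f
byte 2: (e6 xor 54) xor 61 = b2 xor 61 = d3
byte 3: (83 xor 15) xor 64 = 96 xor 64 = f2
byte 4: (29 xor c4) xor 79 = ed xor 79 = 94
byte 5: (49 xor 0f) xor 3f = 46 xor 3f = 79
byte 6: (83 xor 45) xor 20 = c6 xor 20 = e6
byte 7: (1f xor 2e) xor 74 = 31 xor 74 = 45
byte 8: (09 xor 63) xor 68 = 6a xor 68 = 02
byte 9: (1f xor bf) xor 65 = a0 xor 65 = c5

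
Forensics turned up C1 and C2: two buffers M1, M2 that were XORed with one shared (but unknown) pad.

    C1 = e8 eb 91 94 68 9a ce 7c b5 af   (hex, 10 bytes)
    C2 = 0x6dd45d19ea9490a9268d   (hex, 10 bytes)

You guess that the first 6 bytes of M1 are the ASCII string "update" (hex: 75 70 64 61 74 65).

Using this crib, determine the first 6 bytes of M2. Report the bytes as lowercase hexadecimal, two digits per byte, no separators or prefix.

First, C1 ⊕ C2 = (M1 ⊕ K) ⊕ (M2 ⊕ K) = M1 ⊕ M2, so the key drops out. Then M2 = (M1 ⊕ M2) ⊕ M1 over the first 6 bytes.
byte 0: (e8 ⊕ 6d) ⊕ 75 = 85 ⊕ 75 = f0
byte 1: (eb ⊕ d4) ⊕ 70 = 3f ⊕ 70 = 4f
byte 2: (91 ⊕ 5d) ⊕ 64 = cc ⊕ 64 = a8
byte 3: (94 ⊕ 19) ⊕ 61 = 8d ⊕ 61 = ec
byte 4: (68 ⊕ ea) ⊕ 74 = 82 ⊕ 74 = f6
byte 5: (9a ⊕ 94) ⊕ 65 = 0e ⊕ 65 = 6b

f04fa8ecf66b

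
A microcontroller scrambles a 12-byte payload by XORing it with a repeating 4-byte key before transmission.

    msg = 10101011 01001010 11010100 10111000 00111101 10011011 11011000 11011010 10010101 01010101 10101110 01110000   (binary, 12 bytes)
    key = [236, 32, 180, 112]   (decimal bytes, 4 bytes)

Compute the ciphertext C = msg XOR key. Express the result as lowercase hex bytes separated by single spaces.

The 4-byte key repeats, so the effective keystream is ec 20 b4 70 ec 20 b4 70 ec 20 b4 70.
byte 0: ab xor ec = 47
byte 1: 4a xor 20 = 6a
byte 2: d4 xor b4 = 60
byte 3: b8 xor 70 = c8
byte 4: 3d xor ec = d1
byte 5: 9b xor 20 = bb
byte 6: d8 xor b4 = 6c
byte 7: da xor 70 = aa
byte 8: 95 xor ec = 79
byte 9: 55 xor 20 = 75
byte 10: ae xor b4 = 1a
byte 11: 70 xor 70 = 00

47 6a 60 c8 d1 bb 6c aa 79 75 1a 00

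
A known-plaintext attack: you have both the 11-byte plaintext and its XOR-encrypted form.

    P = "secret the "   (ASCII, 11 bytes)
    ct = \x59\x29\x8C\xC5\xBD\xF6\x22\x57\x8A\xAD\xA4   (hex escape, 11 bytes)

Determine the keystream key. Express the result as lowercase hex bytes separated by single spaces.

2a 4c ef b7 d8 82 02 23 e2 c8 84

Since ct = P ⊕ key, XORing both sides with P gives key = P ⊕ ct.
115 xor  89 =  42
101 xor  41 =  76
 99 xor 140 = 239
114 xor 197 = 183
101 xor 189 = 216
116 xor 246 = 130
 32 xor  34 =   2
116 xor  87 =  35
104 xor 138 = 226
101 xor 173 = 200
 32 xor 164 = 132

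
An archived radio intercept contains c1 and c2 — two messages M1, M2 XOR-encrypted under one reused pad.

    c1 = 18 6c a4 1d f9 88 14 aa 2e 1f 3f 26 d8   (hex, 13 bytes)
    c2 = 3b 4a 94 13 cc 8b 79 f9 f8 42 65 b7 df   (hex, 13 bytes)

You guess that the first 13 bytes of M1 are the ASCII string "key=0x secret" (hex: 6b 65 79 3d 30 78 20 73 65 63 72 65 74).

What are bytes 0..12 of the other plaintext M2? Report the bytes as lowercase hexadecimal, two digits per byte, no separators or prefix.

First, c1 ⊕ c2 = (M1 ⊕ K) ⊕ (M2 ⊕ K) = M1 ⊕ M2, so the key drops out. Then M2 = (M1 ⊕ M2) ⊕ M1 over the first 13 bytes.
byte 0: (18 XOR 3b) XOR 6b = 23 XOR 6b = 48
byte 1: (6c XOR 4a) XOR 65 = 26 XOR 65 = 43
byte 2: (a4 XOR 94) XOR 79 = 30 XOR 79 = 49
byte 3: (1d XOR 13) XOR 3d = 0e XOR 3d = 33
byte 4: (f9 XOR cc) XOR 30 = 35 XOR 30 = 05
byte 5: (88 XOR 8b) XOR 78 = 03 XOR 78 = 7b
byte 6: (14 XOR 79) XOR 20 = 6d XOR 20 = 4d
byte 7: (aa XOR f9) XOR 73 = 53 XOR 73 = 20
byte 8: (2e XOR f8) XOR 65 = d6 XOR 65 = b3
byte 9: (1f XOR 42) XOR 63 = 5d XOR 63 = 3e
byte 10: (3f XOR 65) XOR 72 = 5a XOR 72 = 28
byte 11: (26 XOR b7) XOR 65 = 91 XOR 65 = f4
byte 12: (d8 XOR df) XOR 74 = 07 XOR 74 = 73

48434933057b4d20b33e28f473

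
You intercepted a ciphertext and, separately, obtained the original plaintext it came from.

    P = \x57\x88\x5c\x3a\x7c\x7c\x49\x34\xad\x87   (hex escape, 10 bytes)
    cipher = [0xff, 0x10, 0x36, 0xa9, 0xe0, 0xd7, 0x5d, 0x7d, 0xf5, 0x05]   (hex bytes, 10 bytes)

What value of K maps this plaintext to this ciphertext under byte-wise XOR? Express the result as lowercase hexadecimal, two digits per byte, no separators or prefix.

a8986a939cab14495882

Since cipher = P ⊕ K, XORing both sides with P gives K = P ⊕ cipher.
57 xor ff = a8
88 xor 10 = 98
5c xor 36 = 6a
3a xor a9 = 93
7c xor e0 = 9c
7c xor d7 = ab
49 xor 5d = 14
34 xor 7d = 49
ad xor f5 = 58
87 xor 05 = 82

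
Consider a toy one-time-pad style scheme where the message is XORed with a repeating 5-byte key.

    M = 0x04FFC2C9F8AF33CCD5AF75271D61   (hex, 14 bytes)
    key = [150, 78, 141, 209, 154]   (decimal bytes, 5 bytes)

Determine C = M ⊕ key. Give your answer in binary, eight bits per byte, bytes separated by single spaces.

The 5-byte key repeats, so the effective keystream is 96 4e 8d d1 9a 96 4e 8d d1 9a 96 4e 8d d1.
byte 0: 04 xor 96 = 92
byte 1: ff xor 4e = b1
byte 2: c2 xor 8d = 4f
byte 3: c9 xor d1 = 18
byte 4: f8 xor 9a = 62
byte 5: af xor 96 = 39
byte 6: 33 xor 4e = 7d
byte 7: cc xor 8d = 41
byte 8: d5 xor d1 = 04
byte 9: af xor 9a = 35
byte 10: 75 xor 96 = e3
byte 11: 27 xor 4e = 69
byte 12: 1d xor 8d = 90
byte 13: 61 xor d1 = b0

10010010 10110001 01001111 00011000 01100010 00111001 01111101 01000001 00000100 00110101 11100011 01101001 10010000 10110000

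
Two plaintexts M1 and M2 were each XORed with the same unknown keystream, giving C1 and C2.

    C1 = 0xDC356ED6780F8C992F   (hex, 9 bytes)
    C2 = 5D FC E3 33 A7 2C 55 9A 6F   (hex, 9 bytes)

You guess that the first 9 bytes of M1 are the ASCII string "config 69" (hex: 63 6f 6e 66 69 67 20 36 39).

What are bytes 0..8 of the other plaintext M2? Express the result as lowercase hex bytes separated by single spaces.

e2 a6 e3 83 b6 44 f9 35 79

First, C1 ⊕ C2 = (M1 ⊕ K) ⊕ (M2 ⊕ K) = M1 ⊕ M2, so the key drops out. Then M2 = (M1 ⊕ M2) ⊕ M1 over the first 9 bytes.
byte 0: (dc XOR 5d) XOR 63 = 81 XOR 63 = e2
byte 1: (35 XOR fc) XOR 6f = c9 XOR 6f = a6
byte 2: (6e XOR e3) XOR 6e = 8d XOR 6e = e3
byte 3: (d6 XOR 33) XOR 66 = e5 XOR 66 = 83
byte 4: (78 XOR a7) XOR 69 = df XOR 69 = b6
byte 5: (0f XOR 2c) XOR 67 = 23 XOR 67 = 44
byte 6: (8c XOR 55) XOR 20 = d9 XOR 20 = f9
byte 7: (99 XOR 9a) XOR 36 = 03 XOR 36 = 35
byte 8: (2f XOR 6f) XOR 39 = 40 XOR 39 = 79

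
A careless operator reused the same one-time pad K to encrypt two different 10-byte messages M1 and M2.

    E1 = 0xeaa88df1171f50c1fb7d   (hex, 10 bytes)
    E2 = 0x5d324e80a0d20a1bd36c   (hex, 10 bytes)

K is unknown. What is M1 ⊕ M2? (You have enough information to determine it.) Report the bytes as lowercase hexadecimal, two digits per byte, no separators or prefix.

E1 ⊕ E2 = (M1 ⊕ K) ⊕ (M2 ⊕ K) = M1 ⊕ M2 — the shared key cancels under XOR.
ea ^ 5d = b7
a8 ^ 32 = 9a
8d ^ 4e = c3
f1 ^ 80 = 71
17 ^ a0 = b7
1f ^ d2 = cd
50 ^ 0a = 5a
c1 ^ 1b = da
fb ^ d3 = 28
7d ^ 6c = 11

b79ac371b7cd5ada2811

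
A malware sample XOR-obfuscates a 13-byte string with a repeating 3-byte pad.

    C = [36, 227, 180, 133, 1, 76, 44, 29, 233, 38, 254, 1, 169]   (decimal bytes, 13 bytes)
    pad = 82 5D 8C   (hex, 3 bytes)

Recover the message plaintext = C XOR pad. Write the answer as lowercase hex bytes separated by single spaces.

The 3-byte key repeats, so the effective keystream is 82 5d 8c 82 5d 8c 82 5d 8c 82 5d 8c 82.
byte 0: 00100100 XOR 10000010 = 10100110
byte 1: 11100011 XOR 01011101 = 10111110
byte 2: 10110100 XOR 10001100 = 00111000
byte 3: 10000101 XOR 10000010 = 00000111
byte 4: 00000001 XOR 01011101 = 01011100
byte 5: 01001100 XOR 10001100 = 11000000
byte 6: 00101100 XOR 10000010 = 10101110
byte 7: 00011101 XOR 01011101 = 01000000
byte 8: 11101001 XOR 10001100 = 01100101
byte 9: 00100110 XOR 10000010 = 10100100
byte 10: 11111110 XOR 01011101 = 10100011
byte 11: 00000001 XOR 10001100 = 10001101
byte 12: 10101001 XOR 10000010 = 00101011

a6 be 38 07 5c c0 ae 40 65 a4 a3 8d 2b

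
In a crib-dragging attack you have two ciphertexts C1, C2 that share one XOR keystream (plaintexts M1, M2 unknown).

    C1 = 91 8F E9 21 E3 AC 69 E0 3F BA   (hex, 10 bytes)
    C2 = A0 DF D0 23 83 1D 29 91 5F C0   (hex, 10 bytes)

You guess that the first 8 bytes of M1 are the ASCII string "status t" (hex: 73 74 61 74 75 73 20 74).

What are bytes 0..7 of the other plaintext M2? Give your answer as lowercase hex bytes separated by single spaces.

42 24 58 76 15 c2 60 05

First, C1 ⊕ C2 = (M1 ⊕ K) ⊕ (M2 ⊕ K) = M1 ⊕ M2, so the key drops out. Then M2 = (M1 ⊕ M2) ⊕ M1 over the first 8 bytes.
byte 0: (91 xor a0) xor 73 = 31 xor 73 = 42
byte 1: (8f xor df) xor 74 = 50 xor 74 = 24
byte 2: (e9 xor d0) xor 61 = 39 xor 61 = 58
byte 3: (21 xor 23) xor 74 = 02 xor 74 = 76
byte 4: (e3 xor 83) xor 75 = 60 xor 75 = 15
byte 5: (ac xor 1d) xor 73 = b1 xor 73 = c2
byte 6: (69 xor 29) xor 20 = 40 xor 20 = 60
byte 7: (e0 xor 91) xor 74 = 71 xor 74 = 05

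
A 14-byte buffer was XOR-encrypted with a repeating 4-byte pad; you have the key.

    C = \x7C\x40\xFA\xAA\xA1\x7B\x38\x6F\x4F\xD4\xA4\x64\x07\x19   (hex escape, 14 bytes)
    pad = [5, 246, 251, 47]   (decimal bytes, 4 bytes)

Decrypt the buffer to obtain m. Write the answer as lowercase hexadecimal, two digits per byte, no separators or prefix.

79b60185a48dc3404a225f4b02ef

The 4-byte key repeats, so the effective keystream is 05 f6 fb 2f 05 f6 fb 2f 05 f6 fb 2f 05 f6.
byte 0: 01111100 xor 00000101 = 01111001
byte 1: 01000000 xor 11110110 = 10110110
byte 2: 11111010 xor 11111011 = 00000001
byte 3: 10101010 xor 00101111 = 10000101
byte 4: 10100001 xor 00000101 = 10100100
byte 5: 01111011 xor 11110110 = 10001101
byte 6: 00111000 xor 11111011 = 11000011
byte 7: 01101111 xor 00101111 = 01000000
byte 8: 01001111 xor 00000101 = 01001010
byte 9: 11010100 xor 11110110 = 00100010
byte 10: 10100100 xor 11111011 = 01011111
byte 11: 01100100 xor 00101111 = 01001011
byte 12: 00000111 xor 00000101 = 00000010
byte 13: 00011001 xor 11110110 = 11101111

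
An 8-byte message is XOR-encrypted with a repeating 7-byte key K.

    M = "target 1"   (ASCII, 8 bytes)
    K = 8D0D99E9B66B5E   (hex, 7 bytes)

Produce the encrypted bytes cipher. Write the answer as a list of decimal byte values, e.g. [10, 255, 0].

[249, 108, 235, 142, 211, 31, 126, 188]

The 7-byte key repeats, so the effective keystream is 8d 0d 99 e9 b6 6b 5e 8d.
byte 0: 74 XOR 8d = f9
byte 1: 61 XOR 0d = 6c
byte 2: 72 XOR 99 = eb
byte 3: 67 XOR e9 = 8e
byte 4: 65 XOR b6 = d3
byte 5: 74 XOR 6b = 1f
byte 6: 20 XOR 5e = 7e
byte 7: 31 XOR 8d = bc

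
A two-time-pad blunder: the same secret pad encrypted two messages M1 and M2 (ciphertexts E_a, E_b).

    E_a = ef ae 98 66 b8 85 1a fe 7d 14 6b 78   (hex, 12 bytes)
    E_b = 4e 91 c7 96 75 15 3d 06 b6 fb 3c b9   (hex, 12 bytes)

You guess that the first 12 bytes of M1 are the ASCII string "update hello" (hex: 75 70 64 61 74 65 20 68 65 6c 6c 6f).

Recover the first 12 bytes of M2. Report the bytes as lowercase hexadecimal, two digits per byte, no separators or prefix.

First, E_a ⊕ E_b = (M1 ⊕ K) ⊕ (M2 ⊕ K) = M1 ⊕ M2, so the key drops out. Then M2 = (M1 ⊕ M2) ⊕ M1 over the first 12 bytes.
byte 0: (ef xor 4e) xor 75 = a1 xor 75 = d4
byte 1: (ae xor 91) xor 70 = 3f xor 70 = 4f
byte 2: (98 xor c7) xor 64 = 5f xor 64 = 3b
byte 3: (66 xor 96) xor 61 = f0 xor 61 = 91
byte 4: (b8 xor 75) xor 74 = cd xor 74 = b9
byte 5: (85 xor 15) xor 65 = 90 xor 65 = f5
byte 6: (1a xor 3d) xor 20 = 27 xor 20 = 07
byte 7: (fe xor 06) xor 68 = f8 xor 68 = 90
byte 8: (7d xor b6) xor 65 = cb xor 65 = ae
byte 9: (14 xor fb) xor 6c = ef xor 6c = 83
byte 10: (6b xor 3c) xor 6c = 57 xor 6c = 3b
byte 11: (78 xor b9) xor 6f = c1 xor 6f = ae

d44f3b91b9f50790ae833bae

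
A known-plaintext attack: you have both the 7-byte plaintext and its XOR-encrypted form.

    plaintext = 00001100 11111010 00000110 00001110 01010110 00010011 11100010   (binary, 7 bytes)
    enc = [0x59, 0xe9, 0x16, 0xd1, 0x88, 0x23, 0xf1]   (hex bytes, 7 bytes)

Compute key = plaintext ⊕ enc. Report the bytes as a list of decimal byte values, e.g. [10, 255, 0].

[85, 19, 16, 223, 222, 48, 19]

Since enc = plaintext ⊕ key, XORing both sides with plaintext gives key = plaintext ⊕ enc.
0c ⊕ 59 = 55
fa ⊕ e9 = 13
06 ⊕ 16 = 10
0e ⊕ d1 = df
56 ⊕ 88 = de
13 ⊕ 23 = 30
e2 ⊕ f1 = 13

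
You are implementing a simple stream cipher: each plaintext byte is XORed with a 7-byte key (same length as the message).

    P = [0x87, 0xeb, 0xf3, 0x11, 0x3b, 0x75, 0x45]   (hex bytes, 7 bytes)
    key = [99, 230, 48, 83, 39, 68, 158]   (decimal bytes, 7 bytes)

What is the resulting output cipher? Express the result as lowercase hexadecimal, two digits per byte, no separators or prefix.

e40dc3421c31db

10000111 XOR 01100011 = 11100100
11101011 XOR 11100110 = 00001101
11110011 XOR 00110000 = 11000011
00010001 XOR 01010011 = 01000010
00111011 XOR 00100111 = 00011100
01110101 XOR 01000100 = 00110001
01000101 XOR 10011110 = 11011011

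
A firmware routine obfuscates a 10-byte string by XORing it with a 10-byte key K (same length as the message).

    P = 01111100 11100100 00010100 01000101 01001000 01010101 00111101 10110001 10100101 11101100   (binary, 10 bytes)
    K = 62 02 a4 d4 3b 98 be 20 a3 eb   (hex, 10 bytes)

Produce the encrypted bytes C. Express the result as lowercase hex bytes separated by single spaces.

7c XOR 62 = 1e
e4 XOR 02 = e6
14 XOR a4 = b0
45 XOR d4 = 91
48 XOR 3b = 73
55 XOR 98 = cd
3d XOR be = 83
b1 XOR 20 = 91
a5 XOR a3 = 06
ec XOR eb = 07

1e e6 b0 91 73 cd 83 91 06 07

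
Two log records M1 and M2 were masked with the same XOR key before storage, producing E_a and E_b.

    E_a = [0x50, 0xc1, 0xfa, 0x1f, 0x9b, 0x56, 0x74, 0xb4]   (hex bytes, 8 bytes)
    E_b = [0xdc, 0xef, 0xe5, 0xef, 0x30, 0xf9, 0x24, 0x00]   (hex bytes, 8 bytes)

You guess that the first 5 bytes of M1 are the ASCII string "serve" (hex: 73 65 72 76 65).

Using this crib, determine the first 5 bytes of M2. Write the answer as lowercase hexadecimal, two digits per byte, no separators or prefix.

ff4b6d86ce

First, E_a ⊕ E_b = (M1 ⊕ K) ⊕ (M2 ⊕ K) = M1 ⊕ M2, so the key drops out. Then M2 = (M1 ⊕ M2) ⊕ M1 over the first 5 bytes.
byte 0: (50 xor dc) xor 73 = 8c xor 73 = ff
byte 1: (c1 xor ef) xor 65 = 2e xor 65 = 4b
byte 2: (fa xor e5) xor 72 = 1f xor 72 = 6d
byte 3: (1f xor ef) xor 76 = f0 xor 76 = 86
byte 4: (9b xor 30) xor 65 = ab xor 65 = ce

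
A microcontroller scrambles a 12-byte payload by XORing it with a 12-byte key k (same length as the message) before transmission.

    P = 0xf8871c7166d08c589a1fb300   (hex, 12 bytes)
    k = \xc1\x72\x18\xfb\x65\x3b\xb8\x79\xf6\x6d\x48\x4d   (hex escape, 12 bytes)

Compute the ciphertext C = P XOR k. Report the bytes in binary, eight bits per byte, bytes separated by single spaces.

f8 ^ c1 = 39
87 ^ 72 = f5
1c ^ 18 = 04
71 ^ fb = 8a
66 ^ 65 = 03
d0 ^ 3b = eb
8c ^ b8 = 34
58 ^ 79 = 21
9a ^ f6 = 6c
1f ^ 6d = 72
b3 ^ 48 = fb
00 ^ 4d = 4d

00111001 11110101 00000100 10001010 00000011 11101011 00110100 00100001 01101100 01110010 11111011 01001101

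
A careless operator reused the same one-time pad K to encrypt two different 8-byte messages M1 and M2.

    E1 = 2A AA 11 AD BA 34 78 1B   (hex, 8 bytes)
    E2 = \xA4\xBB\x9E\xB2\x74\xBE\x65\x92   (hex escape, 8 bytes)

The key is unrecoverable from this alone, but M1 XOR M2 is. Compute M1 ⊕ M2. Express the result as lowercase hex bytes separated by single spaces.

E1 ⊕ E2 = (M1 ⊕ K) ⊕ (M2 ⊕ K) = M1 ⊕ M2 — the shared key cancels under XOR.
byte 0: 2a xor a4 = 8e
byte 1: aa xor bb = 11
byte 2: 11 xor 9e = 8f
byte 3: ad xor b2 = 1f
byte 4: ba xor 74 = ce
byte 5: 34 xor be = 8a
byte 6: 78 xor 65 = 1d
byte 7: 1b xor 92 = 89

8e 11 8f 1f ce 8a 1d 89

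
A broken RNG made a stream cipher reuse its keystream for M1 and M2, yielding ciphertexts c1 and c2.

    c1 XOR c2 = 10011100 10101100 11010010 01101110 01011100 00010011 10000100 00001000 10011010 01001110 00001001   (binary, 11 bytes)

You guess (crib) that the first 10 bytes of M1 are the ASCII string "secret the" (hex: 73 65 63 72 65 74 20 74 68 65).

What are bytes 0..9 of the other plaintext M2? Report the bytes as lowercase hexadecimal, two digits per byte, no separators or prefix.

Since c1 ⊕ c2 = M1 ⊕ M2, XORing with the guessed M1 bytes yields the corresponding M2 bytes: M2 = (c1 ⊕ c2) ⊕ M1.
9c XOR 73 = ef
ac XOR 65 = c9
d2 XOR 63 = b1
6e XOR 72 = 1c
5c XOR 65 = 39
13 XOR 74 = 67
84 XOR 20 = a4
08 XOR 74 = 7c
9a XOR 68 = f2
4e XOR 65 = 2b

efc9b11c3967a47cf22b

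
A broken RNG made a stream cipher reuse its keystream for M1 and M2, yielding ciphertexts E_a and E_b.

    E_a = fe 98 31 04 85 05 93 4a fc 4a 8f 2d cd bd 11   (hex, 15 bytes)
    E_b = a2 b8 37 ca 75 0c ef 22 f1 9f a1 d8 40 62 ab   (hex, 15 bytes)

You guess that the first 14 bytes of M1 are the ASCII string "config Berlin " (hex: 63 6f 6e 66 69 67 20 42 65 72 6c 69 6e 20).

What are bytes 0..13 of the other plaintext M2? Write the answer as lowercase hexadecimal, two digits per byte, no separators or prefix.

First, E_a ⊕ E_b = (M1 ⊕ K) ⊕ (M2 ⊕ K) = M1 ⊕ M2, so the key drops out. Then M2 = (M1 ⊕ M2) ⊕ M1 over the first 14 bytes.
byte 0: (fe ^ a2) ^ 63 = 5c ^ 63 = 3f
byte 1: (98 ^ b8) ^ 6f = 20 ^ 6f = 4f
byte 2: (31 ^ 37) ^ 6e = 06 ^ 6e = 68
byte 3: (04 ^ ca) ^ 66 = ce ^ 66 = a8
byte 4: (85 ^ 75) ^ 69 = f0 ^ 69 = 99
byte 5: (05 ^ 0c) ^ 67 = 09 ^ 67 = 6e
byte 6: (93 ^ ef) ^ 20 = 7c ^ 20 = 5c
byte 7: (4a ^ 22) ^ 42 = 68 ^ 42 = 2a
byte 8: (fc ^ f1) ^ 65 = 0d ^ 65 = 68
byte 9: (4a ^ 9f) ^ 72 = d5 ^ 72 = a7
byte 10: (8f ^ a1) ^ 6c = 2e ^ 6c = 42
byte 11: (2d ^ d8) ^ 69 = f5 ^ 69 = 9c
byte 12: (cd ^ 40) ^ 6e = 8d ^ 6e = e3
byte 13: (bd ^ 62) ^ 20 = df ^ 20 = ff

3f4f68a8996e5c2a68a7429ce3ff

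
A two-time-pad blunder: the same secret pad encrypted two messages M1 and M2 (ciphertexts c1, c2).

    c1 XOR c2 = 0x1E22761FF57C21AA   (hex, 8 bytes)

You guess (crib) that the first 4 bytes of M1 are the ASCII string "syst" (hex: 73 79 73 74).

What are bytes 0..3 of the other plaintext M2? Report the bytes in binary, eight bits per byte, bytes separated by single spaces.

01101101 01011011 00000101 01101011

Since c1 ⊕ c2 = M1 ⊕ M2, XORing with the guessed M1 bytes yields the corresponding M2 bytes: M2 = (c1 ⊕ c2) ⊕ M1.
byte 0: 1e ^ 73 = 6d
byte 1: 22 ^ 79 = 5b
byte 2: 76 ^ 73 = 05
byte 3: 1f ^ 74 = 6b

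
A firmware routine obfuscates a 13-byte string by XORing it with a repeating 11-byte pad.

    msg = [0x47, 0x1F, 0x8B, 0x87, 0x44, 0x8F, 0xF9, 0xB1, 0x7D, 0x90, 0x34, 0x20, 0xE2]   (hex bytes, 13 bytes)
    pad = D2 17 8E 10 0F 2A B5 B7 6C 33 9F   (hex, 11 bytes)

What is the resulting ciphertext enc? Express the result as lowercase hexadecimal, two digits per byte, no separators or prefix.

950805974ba54c0611a3abf2f5

The 11-byte key repeats, so the effective keystream is d2 17 8e 10 0f 2a b5 b7 6c 33 9f d2 17.
byte 0: 01000111 ^ 11010010 = 10010101
byte 1: 00011111 ^ 00010111 = 00001000
byte 2: 10001011 ^ 10001110 = 00000101
byte 3: 10000111 ^ 00010000 = 10010111
byte 4: 01000100 ^ 00001111 = 01001011
byte 5: 10001111 ^ 00101010 = 10100101
byte 6: 11111001 ^ 10110101 = 01001100
byte 7: 10110001 ^ 10110111 = 00000110
byte 8: 01111101 ^ 01101100 = 00010001
byte 9: 10010000 ^ 00110011 = 10100011
byte 10: 00110100 ^ 10011111 = 10101011
byte 11: 00100000 ^ 11010010 = 11110010
byte 12: 11100010 ^ 00010111 = 11110101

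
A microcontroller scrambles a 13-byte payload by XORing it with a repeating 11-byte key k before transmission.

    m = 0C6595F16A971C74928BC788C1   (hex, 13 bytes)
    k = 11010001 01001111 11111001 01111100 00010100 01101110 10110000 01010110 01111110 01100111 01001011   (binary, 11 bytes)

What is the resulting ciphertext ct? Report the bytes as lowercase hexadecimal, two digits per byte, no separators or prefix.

dd2a6c8d7ef9ac22ecec8c598e

The 11-byte key repeats, so the effective keystream is d1 4f f9 7c 14 6e b0 56 7e 67 4b d1 4f.
byte 0:  12 ⊕ 209 = 221
byte 1: 101 ⊕  79 =  42
byte 2: 149 ⊕ 249 = 108
byte 3: 241 ⊕ 124 = 141
byte 4: 106 ⊕  20 = 126
byte 5: 151 ⊕ 110 = 249
byte 6:  28 ⊕ 176 = 172
byte 7: 116 ⊕  86 =  34
byte 8: 146 ⊕ 126 = 236
byte 9: 139 ⊕ 103 = 236
byte 10: 199 ⊕  75 = 140
byte 11: 136 ⊕ 209 =  89
byte 12: 193 ⊕  79 = 142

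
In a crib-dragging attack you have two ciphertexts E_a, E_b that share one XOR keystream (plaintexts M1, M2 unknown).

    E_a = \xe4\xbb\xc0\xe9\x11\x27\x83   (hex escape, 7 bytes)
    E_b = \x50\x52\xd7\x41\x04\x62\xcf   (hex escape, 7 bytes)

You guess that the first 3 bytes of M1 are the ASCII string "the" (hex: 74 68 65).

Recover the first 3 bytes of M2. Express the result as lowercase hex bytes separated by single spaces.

First, E_a ⊕ E_b = (M1 ⊕ K) ⊕ (M2 ⊕ K) = M1 ⊕ M2, so the key drops out. Then M2 = (M1 ⊕ M2) ⊕ M1 over the first 3 bytes.
byte 0: (e4 ^ 50) ^ 74 = b4 ^ 74 = c0
byte 1: (bb ^ 52) ^ 68 = e9 ^ 68 = 81
byte 2: (c0 ^ d7) ^ 65 = 17 ^ 65 = 72

c0 81 72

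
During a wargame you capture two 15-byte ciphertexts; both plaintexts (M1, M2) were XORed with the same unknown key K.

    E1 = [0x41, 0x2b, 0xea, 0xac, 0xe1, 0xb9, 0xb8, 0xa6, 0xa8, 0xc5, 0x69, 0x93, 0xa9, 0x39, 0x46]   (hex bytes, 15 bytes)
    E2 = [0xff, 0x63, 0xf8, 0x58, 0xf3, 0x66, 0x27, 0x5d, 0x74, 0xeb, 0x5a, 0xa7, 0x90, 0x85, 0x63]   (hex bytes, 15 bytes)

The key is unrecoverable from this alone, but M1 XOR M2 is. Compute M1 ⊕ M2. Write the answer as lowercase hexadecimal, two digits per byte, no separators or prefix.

be4812f412df9ffbdc2e333439bc25

E1 ⊕ E2 = (M1 ⊕ K) ⊕ (M2 ⊕ K) = M1 ⊕ M2 — the shared key cancels under XOR.
41 ^ ff = be
2b ^ 63 = 48
ea ^ f8 = 12
ac ^ 58 = f4
e1 ^ f3 = 12
b9 ^ 66 = df
b8 ^ 27 = 9f
a6 ^ 5d = fb
a8 ^ 74 = dc
c5 ^ eb = 2e
69 ^ 5a = 33
93 ^ a7 = 34
a9 ^ 90 = 39
39 ^ 85 = bc
46 ^ 63 = 25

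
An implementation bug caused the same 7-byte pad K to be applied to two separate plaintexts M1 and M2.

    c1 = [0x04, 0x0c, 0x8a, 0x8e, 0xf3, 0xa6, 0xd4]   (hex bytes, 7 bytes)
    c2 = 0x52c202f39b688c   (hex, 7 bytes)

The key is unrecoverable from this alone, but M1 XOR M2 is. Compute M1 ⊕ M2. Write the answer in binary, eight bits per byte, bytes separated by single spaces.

01010110 11001110 10001000 01111101 01101000 11001110 01011000

c1 ⊕ c2 = (M1 ⊕ K) ⊕ (M2 ⊕ K) = M1 ⊕ M2 — the shared key cancels under XOR.
00000100 XOR 01010010 = 01010110
00001100 XOR 11000010 = 11001110
10001010 XOR 00000010 = 10001000
10001110 XOR 11110011 = 01111101
11110011 XOR 10011011 = 01101000
10100110 XOR 01101000 = 11001110
11010100 XOR 10001100 = 01011000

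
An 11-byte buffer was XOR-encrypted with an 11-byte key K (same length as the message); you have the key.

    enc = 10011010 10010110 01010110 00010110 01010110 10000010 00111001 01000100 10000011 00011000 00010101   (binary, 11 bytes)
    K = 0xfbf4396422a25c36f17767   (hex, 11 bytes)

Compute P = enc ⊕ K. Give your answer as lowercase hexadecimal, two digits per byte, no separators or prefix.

61626f7274206572726f72

9a ^ fb = 61
96 ^ f4 = 62
56 ^ 39 = 6f
16 ^ 64 = 72
56 ^ 22 = 74
82 ^ a2 = 20
39 ^ 5c = 65
44 ^ 36 = 72
83 ^ f1 = 72
18 ^ 77 = 6f
15 ^ 67 = 72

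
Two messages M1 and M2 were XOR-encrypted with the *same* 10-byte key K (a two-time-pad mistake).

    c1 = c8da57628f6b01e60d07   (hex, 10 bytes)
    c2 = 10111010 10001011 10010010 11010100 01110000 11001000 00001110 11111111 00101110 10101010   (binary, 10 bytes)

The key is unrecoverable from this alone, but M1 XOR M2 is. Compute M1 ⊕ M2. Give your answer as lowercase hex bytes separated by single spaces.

c1 ⊕ c2 = (M1 ⊕ K) ⊕ (M2 ⊕ K) = M1 ⊕ M2 — the shared key cancels under XOR.
byte 0: c8 ⊕ ba = 72
byte 1: da ⊕ 8b = 51
byte 2: 57 ⊕ 92 = c5
byte 3: 62 ⊕ d4 = b6
byte 4: 8f ⊕ 70 = ff
byte 5: 6b ⊕ c8 = a3
byte 6: 01 ⊕ 0e = 0f
byte 7: e6 ⊕ ff = 19
byte 8: 0d ⊕ 2e = 23
byte 9: 07 ⊕ aa = ad

72 51 c5 b6 ff a3 0f 19 23 ad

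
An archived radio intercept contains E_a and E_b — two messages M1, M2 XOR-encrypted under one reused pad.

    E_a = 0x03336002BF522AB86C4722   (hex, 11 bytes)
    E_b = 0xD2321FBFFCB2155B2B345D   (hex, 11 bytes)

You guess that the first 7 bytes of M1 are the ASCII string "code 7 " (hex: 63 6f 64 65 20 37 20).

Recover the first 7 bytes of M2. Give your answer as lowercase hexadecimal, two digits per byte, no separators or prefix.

First, E_a ⊕ E_b = (M1 ⊕ K) ⊕ (M2 ⊕ K) = M1 ⊕ M2, so the key drops out. Then M2 = (M1 ⊕ M2) ⊕ M1 over the first 7 bytes.
byte 0: (03 xor d2) xor 63 = d1 xor 63 = b2
byte 1: (33 xor 32) xor 6f = 01 xor 6f = 6e
byte 2: (60 xor 1f) xor 64 = 7f xor 64 = 1b
byte 3: (02 xor bf) xor 65 = bd xor 65 = d8
byte 4: (bf xor fc) xor 20 = 43 xor 20 = 63
byte 5: (52 xor b2) xor 37 = e0 xor 37 = d7
byte 6: (2a xor 15) xor 20 = 3f xor 20 = 1f

b26e1bd863d71f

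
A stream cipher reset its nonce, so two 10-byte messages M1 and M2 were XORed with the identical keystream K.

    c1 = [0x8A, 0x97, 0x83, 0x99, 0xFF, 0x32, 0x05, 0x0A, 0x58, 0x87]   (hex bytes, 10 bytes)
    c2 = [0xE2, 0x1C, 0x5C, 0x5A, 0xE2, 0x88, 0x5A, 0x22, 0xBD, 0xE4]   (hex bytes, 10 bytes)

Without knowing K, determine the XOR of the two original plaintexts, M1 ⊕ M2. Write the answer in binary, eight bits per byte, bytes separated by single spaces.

c1 ⊕ c2 = (M1 ⊕ K) ⊕ (M2 ⊕ K) = M1 ⊕ M2 — the shared key cancels under XOR.
byte 0: 8a XOR e2 = 68
byte 1: 97 XOR 1c = 8b
byte 2: 83 XOR 5c = df
byte 3: 99 XOR 5a = c3
byte 4: ff XOR e2 = 1d
byte 5: 32 XOR 88 = ba
byte 6: 05 XOR 5a = 5f
byte 7: 0a XOR 22 = 28
byte 8: 58 XOR bd = e5
byte 9: 87 XOR e4 = 63

01101000 10001011 11011111 11000011 00011101 10111010 01011111 00101000 11100101 01100011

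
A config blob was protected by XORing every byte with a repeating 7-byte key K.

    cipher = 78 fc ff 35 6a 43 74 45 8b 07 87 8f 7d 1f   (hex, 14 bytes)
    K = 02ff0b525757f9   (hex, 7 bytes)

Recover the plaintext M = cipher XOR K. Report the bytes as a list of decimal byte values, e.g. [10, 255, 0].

[122, 3, 244, 103, 61, 20, 141, 71, 116, 12, 213, 216, 42, 230]

The 7-byte key repeats, so the effective keystream is 02 ff 0b 52 57 57 f9 02 ff 0b 52 57 57 f9.
byte 0: 120 xor   2 = 122
byte 1: 252 xor 255 =   3
byte 2: 255 xor  11 = 244
byte 3:  53 xor  82 = 103
byte 4: 106 xor  87 =  61
byte 5:  67 xor  87 =  20
byte 6: 116 xor 249 = 141
byte 7:  69 xor   2 =  71
byte 8: 139 xor 255 = 116
byte 9:   7 xor  11 =  12
byte 10: 135 xor  82 = 213
byte 11: 143 xor  87 = 216
byte 12: 125 xor  87 =  42
byte 13:  31 xor 249 = 230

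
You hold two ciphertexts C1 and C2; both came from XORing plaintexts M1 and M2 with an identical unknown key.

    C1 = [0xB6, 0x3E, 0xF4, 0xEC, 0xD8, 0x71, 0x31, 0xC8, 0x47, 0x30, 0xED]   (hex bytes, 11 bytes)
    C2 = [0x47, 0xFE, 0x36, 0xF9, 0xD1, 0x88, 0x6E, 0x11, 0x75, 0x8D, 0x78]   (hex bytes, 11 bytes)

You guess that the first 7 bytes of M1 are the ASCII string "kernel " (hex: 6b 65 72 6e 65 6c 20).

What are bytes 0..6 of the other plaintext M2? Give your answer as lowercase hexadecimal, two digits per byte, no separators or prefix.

9aa5b07b6c957f

First, C1 ⊕ C2 = (M1 ⊕ K) ⊕ (M2 ⊕ K) = M1 ⊕ M2, so the key drops out. Then M2 = (M1 ⊕ M2) ⊕ M1 over the first 7 bytes.
byte 0: (b6 XOR 47) XOR 6b = f1 XOR 6b = 9a
byte 1: (3e XOR fe) XOR 65 = c0 XOR 65 = a5
byte 2: (f4 XOR 36) XOR 72 = c2 XOR 72 = b0
byte 3: (ec XOR f9) XOR 6e = 15 XOR 6e = 7b
byte 4: (d8 XOR d1) XOR 65 = 09 XOR 65 = 6c
byte 5: (71 XOR 88) XOR 6c = f9 XOR 6c = 95
byte 6: (31 XOR 6e) XOR 20 = 5f XOR 20 = 7f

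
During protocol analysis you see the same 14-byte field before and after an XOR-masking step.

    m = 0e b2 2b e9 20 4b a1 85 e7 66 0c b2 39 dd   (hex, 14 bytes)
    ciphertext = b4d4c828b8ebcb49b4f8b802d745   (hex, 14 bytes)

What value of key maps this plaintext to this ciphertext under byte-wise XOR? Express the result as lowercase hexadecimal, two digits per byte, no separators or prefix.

Since ciphertext = m ⊕ key, XORing both sides with m gives key = m ⊕ ciphertext.
0e ⊕ b4 = ba
b2 ⊕ d4 = 66
2b ⊕ c8 = e3
e9 ⊕ 28 = c1
20 ⊕ b8 = 98
4b ⊕ eb = a0
a1 ⊕ cb = 6a
85 ⊕ 49 = cc
e7 ⊕ b4 = 53
66 ⊕ f8 = 9e
0c ⊕ b8 = b4
b2 ⊕ 02 = b0
39 ⊕ d7 = ee
dd ⊕ 45 = 98

ba66e3c198a06acc539eb4b0ee98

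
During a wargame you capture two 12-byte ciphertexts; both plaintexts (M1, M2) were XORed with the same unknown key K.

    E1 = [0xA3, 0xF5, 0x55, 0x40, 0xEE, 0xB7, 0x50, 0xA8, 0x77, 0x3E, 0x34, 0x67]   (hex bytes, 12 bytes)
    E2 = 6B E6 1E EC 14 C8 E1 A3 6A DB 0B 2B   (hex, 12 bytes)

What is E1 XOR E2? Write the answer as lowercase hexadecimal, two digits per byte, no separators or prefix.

c8134bacfa7fb10b1de53f4c

E1 ⊕ E2 = (M1 ⊕ K) ⊕ (M2 ⊕ K) = M1 ⊕ M2 — the shared key cancels under XOR.
byte 0: a3 XOR 6b = c8
byte 1: f5 XOR e6 = 13
byte 2: 55 XOR 1e = 4b
byte 3: 40 XOR ec = ac
byte 4: ee XOR 14 = fa
byte 5: b7 XOR c8 = 7f
byte 6: 50 XOR e1 = b1
byte 7: a8 XOR a3 = 0b
byte 8: 77 XOR 6a = 1d
byte 9: 3e XOR db = e5
byte 10: 34 XOR 0b = 3f
byte 11: 67 XOR 2b = 4c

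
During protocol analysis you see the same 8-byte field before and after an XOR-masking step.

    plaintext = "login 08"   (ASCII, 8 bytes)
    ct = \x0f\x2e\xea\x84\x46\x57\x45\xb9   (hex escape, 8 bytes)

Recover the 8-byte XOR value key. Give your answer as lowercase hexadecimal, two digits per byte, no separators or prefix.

63418ded28777581

Since ct = plaintext ⊕ key, XORing both sides with plaintext gives key = plaintext ⊕ ct.
6c xor 0f = 63
6f xor 2e = 41
67 xor ea = 8d
69 xor 84 = ed
6e xor 46 = 28
20 xor 57 = 77
30 xor 45 = 75
38 xor b9 = 81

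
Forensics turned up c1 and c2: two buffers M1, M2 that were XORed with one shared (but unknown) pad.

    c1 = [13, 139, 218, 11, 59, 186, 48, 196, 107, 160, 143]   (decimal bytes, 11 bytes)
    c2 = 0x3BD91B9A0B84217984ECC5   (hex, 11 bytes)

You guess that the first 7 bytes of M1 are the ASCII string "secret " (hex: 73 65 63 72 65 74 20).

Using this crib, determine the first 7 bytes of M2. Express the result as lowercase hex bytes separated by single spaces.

First, c1 ⊕ c2 = (M1 ⊕ K) ⊕ (M2 ⊕ K) = M1 ⊕ M2, so the key drops out. Then M2 = (M1 ⊕ M2) ⊕ M1 over the first 7 bytes.
byte 0: (0d xor 3b) xor 73 = 36 xor 73 = 45
byte 1: (8b xor d9) xor 65 = 52 xor 65 = 37
byte 2: (da xor 1b) xor 63 = c1 xor 63 = a2
byte 3: (0b xor 9a) xor 72 = 91 xor 72 = e3
byte 4: (3b xor 0b) xor 65 = 30 xor 65 = 55
byte 5: (ba xor 84) xor 74 = 3e xor 74 = 4a
byte 6: (30 xor 21) xor 20 = 11 xor 20 = 31

45 37 a2 e3 55 4a 31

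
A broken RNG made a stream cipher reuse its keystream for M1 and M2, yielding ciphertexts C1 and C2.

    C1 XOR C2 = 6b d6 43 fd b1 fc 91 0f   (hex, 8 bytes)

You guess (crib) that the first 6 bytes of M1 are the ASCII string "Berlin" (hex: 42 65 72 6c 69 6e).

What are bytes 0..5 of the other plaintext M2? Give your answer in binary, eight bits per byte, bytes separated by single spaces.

Since C1 ⊕ C2 = M1 ⊕ M2, XORing with the guessed M1 bytes yields the corresponding M2 bytes: M2 = (C1 ⊕ C2) ⊕ M1.
6b ⊕ 42 = 29
d6 ⊕ 65 = b3
43 ⊕ 72 = 31
fd ⊕ 6c = 91
b1 ⊕ 69 = d8
fc ⊕ 6e = 92

00101001 10110011 00110001 10010001 11011000 10010010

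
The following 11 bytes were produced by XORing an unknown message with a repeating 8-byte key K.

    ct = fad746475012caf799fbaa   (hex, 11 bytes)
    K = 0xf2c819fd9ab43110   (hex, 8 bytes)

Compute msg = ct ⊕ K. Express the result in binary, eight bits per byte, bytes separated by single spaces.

The 8-byte key repeats, so the effective keystream is f2 c8 19 fd 9a b4 31 10 f2 c8 19.
byte 0: 250 ^ 242 =   8
byte 1: 215 ^ 200 =  31
byte 2:  70 ^  25 =  95
byte 3:  71 ^ 253 = 186
byte 4:  80 ^ 154 = 202
byte 5:  18 ^ 180 = 166
byte 6: 202 ^  49 = 251
byte 7: 247 ^  16 = 231
byte 8: 153 ^ 242 = 107
byte 9: 251 ^ 200 =  51
byte 10: 170 ^  25 = 179

00001000 00011111 01011111 10111010 11001010 10100110 11111011 11100111 01101011 00110011 10110011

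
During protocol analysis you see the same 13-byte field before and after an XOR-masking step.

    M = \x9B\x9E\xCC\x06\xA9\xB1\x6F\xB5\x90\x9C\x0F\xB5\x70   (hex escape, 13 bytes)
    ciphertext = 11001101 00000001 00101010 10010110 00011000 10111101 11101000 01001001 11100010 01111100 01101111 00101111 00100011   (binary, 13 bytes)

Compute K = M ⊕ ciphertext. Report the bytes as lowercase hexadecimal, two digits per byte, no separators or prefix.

569fe690b10c87fc72e0609a53

Since ciphertext = M ⊕ K, XORing both sides with M gives K = M ⊕ ciphertext.
9b XOR cd = 56
9e XOR 01 = 9f
cc XOR 2a = e6
06 XOR 96 = 90
a9 XOR 18 = b1
b1 XOR bd = 0c
6f XOR e8 = 87
b5 XOR 49 = fc
90 XOR e2 = 72
9c XOR 7c = e0
0f XOR 6f = 60
b5 XOR 2f = 9a
70 XOR 23 = 53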